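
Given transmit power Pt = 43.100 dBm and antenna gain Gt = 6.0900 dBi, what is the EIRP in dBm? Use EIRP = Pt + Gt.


EIRP = Pt + Gt = 43.100 + 6.0900 = 49.19 dBm

49.19 dBm


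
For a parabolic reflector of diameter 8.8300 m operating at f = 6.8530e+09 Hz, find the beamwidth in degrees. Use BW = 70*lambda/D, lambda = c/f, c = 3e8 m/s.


lambda = c / f = 3.0000e+08 / 6.8530e+09 = 0.04377645 m
BW = 70 * 0.04377645 / 8.8300 = 0.3470 deg

0.3470 deg


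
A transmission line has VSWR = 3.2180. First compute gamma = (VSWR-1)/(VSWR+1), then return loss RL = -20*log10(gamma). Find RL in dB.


gamma = (3.2180 - 1) / (3.2180 + 1) = 0.5258416
RL = -20 * log10(0.5258416) = 5.583 dB

5.583 dB


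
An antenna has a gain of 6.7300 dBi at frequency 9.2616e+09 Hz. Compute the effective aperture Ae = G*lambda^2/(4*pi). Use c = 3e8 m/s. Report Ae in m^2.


lambda = c / f = 3.0000e+08 / 9.2616e+09 = 0.03239181 m
G_linear = 10^(6.7300/10) = 4.709773
Ae = G_linear * lambda^2 / (4*pi) = 4.709773 * 0.03239181^2 / (4*pi) = 3.932e-04 m^2

3.932e-04 m^2


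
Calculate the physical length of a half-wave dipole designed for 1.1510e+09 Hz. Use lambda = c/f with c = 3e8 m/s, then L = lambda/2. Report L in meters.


lambda = c / f = 3.0000e+08 / 1.1510e+09 = 0.2606429 m
L = lambda / 2 = 0.2606429 / 2 = 0.1303 m

0.1303 m


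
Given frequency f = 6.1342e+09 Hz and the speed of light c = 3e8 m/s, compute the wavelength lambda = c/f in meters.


lambda = c / f = 3.0000e+08 / 6.1342e+09 = 0.04891 m

0.04891 m


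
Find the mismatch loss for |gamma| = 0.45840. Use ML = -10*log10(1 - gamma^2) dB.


ML = -10 * log10(1 - 0.45840^2) = -10 * log10(0.78986944) = 1.024 dB

1.024 dB


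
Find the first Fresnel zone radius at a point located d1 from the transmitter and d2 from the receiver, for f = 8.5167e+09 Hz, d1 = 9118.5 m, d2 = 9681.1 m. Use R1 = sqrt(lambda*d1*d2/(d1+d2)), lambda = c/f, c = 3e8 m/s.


lambda = c / f = 3.0000e+08 / 8.5167e+09 = 0.03522491 m
R1 = sqrt(0.03522491 * 9118.5 * 9681.1 / (9118.5 + 9681.1)) = 12.86 m

12.86 m


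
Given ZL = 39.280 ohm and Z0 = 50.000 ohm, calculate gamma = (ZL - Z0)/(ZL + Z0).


gamma = (39.280 - 50.000) / (39.280 + 50.000) = -0.1201

-0.1201


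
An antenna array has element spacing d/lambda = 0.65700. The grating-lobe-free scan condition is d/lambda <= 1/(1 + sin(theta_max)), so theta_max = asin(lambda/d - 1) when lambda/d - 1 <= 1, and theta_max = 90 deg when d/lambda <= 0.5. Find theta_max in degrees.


lambda/d - 1 = 1/0.65700 - 1 = 0.5220700
theta_max = asin(0.5220700) = 31.47 deg

31.47 deg


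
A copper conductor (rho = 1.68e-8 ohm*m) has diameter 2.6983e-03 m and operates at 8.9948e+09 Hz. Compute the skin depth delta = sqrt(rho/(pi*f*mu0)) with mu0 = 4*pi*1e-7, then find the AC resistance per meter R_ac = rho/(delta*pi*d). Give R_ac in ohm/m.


delta = sqrt(1.68e-8 / (pi * 8.9948e+09 * 4*pi*1e-7)) = 6.878267e-07 m
R_ac = 1.68e-8 / (6.878267e-07 * pi * 2.6983e-03) = 2.881 ohm/m

2.881 ohm/m


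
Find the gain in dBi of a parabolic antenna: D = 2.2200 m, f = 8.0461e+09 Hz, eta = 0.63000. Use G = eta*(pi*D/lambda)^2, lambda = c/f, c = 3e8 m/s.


lambda = c / f = 3.0000e+08 / 8.0461e+09 = 0.03728514 m
G_linear = 0.63000 * (pi * 2.2200 / 0.03728514)^2 = 22043.20
G_dBi = 10 * log10(22043.20) = 43.43 dBi

43.43 dBi


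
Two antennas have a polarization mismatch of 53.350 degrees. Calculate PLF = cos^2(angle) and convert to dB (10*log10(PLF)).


PLF_linear = cos^2(53.350 deg) = 0.3563197
PLF_dB = 10 * log10(0.3563197) = -4.482 dB

-4.482 dB


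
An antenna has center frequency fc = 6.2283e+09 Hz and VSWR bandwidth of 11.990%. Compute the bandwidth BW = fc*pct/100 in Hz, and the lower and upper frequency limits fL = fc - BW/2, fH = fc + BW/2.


BW = 6.2283e+09 * 11.990/100 = 7.467732e+08 Hz
fL = 6.2283e+09 - 7.467732e+08/2 = 5.855e+09 Hz
fH = 6.2283e+09 + 7.467732e+08/2 = 6.602e+09 Hz

BW=7.468e+08 Hz, fL=5.855e+09 Hz, fH=6.602e+09 Hz


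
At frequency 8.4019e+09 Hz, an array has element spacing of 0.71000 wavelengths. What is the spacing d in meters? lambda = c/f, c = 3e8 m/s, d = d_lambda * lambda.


lambda = c / f = 3.0000e+08 / 8.4019e+09 = 0.03570621 m
d = 0.71000 * 0.03570621 = 0.02535 m

0.02535 m


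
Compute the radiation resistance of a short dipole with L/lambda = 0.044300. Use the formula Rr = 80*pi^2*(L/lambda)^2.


Rr = 80 * pi^2 * (0.044300)^2 = 80 * 9.869604 * 1.962490e-03 = 1.550 ohm

1.550 ohm


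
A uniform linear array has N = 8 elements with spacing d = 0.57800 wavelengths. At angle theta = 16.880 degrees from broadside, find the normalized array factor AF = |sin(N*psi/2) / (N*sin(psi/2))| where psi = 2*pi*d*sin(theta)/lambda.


psi = 2*pi*0.57800*sin(16.880 deg) = 1.054525 rad
AF = |sin(8*1.054525/2) / (8*sin(1.054525/2))| = 0.2187

0.2187


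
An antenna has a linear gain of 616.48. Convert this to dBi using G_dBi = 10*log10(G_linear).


G_dBi = 10 * log10(616.48) = 27.90 dBi

27.90 dBi


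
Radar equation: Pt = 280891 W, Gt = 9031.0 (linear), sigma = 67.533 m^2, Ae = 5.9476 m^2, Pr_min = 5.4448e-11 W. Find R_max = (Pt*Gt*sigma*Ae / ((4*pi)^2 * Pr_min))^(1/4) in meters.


R^4 = 280891*9031.0*67.533*5.9476 / ((4*pi)^2 * 5.4448e-11) = 1.185031e+20
R_max = 1.185031e+20^0.25 = 104336 m

104336 m


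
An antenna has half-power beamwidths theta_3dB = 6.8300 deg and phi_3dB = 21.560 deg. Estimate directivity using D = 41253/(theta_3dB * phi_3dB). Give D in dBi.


D_linear = 41253 / (6.8300 * 21.560) = 280.1471
D_dBi = 10 * log10(280.1471) = 24.47 dBi

24.47 dBi


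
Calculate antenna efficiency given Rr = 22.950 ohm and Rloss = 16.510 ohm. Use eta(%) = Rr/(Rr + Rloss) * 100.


eta = 22.950 / (22.950 + 16.510) * 100 = 58.16%

58.16%


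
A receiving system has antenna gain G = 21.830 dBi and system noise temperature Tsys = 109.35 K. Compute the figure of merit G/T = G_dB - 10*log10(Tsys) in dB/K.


G/T = 21.830 - 10*log10(109.35) = 21.830 - 20.38819 = 1.442 dB/K

1.442 dB/K


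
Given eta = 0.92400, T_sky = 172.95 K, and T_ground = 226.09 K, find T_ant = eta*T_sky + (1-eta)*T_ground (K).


T_ant = 0.92400 * 172.95 + (1 - 0.92400) * 226.09 = 177.0 K

177.0 K


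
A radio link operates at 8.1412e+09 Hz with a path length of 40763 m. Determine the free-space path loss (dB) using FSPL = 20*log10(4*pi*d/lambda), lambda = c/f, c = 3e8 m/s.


lambda = c / f = 3.0000e+08 / 8.1412e+09 = 0.03684960 m
FSPL = 20 * log10(4*pi*40763/0.03684960) = 142.9 dB

142.9 dB


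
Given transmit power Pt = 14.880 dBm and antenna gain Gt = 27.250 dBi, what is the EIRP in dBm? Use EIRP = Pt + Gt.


EIRP = Pt + Gt = 14.880 + 27.250 = 42.13 dBm

42.13 dBm


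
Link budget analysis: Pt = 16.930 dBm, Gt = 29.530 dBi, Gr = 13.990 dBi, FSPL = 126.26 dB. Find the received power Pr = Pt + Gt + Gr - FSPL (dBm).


Pr = 16.930 + 29.530 + 13.990 - 126.26 = -65.81 dBm

-65.81 dBm


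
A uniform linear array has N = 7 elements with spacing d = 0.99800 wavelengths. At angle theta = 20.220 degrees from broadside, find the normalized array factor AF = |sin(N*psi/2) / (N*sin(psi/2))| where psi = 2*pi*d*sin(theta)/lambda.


psi = 2*pi*0.99800*sin(20.220 deg) = 2.167288 rad
AF = |sin(7*2.167288/2) / (7*sin(2.167288/2))| = 0.1559

0.1559


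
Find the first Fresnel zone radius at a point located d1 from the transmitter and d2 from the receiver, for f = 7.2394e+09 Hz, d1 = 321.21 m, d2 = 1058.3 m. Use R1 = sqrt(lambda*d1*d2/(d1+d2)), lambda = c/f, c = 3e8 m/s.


lambda = c / f = 3.0000e+08 / 7.2394e+09 = 0.04143990 m
R1 = sqrt(0.04143990 * 321.21 * 1058.3 / (321.21 + 1058.3)) = 3.196 m

3.196 m


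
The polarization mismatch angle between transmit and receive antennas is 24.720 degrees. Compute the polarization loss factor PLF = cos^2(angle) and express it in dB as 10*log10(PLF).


PLF_linear = cos^2(24.720 deg) = 0.8251220
PLF_dB = 10 * log10(0.8251220) = -0.8348 dB

-0.8348 dB


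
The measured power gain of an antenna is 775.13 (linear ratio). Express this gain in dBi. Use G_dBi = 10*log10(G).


G_dBi = 10 * log10(775.13) = 28.89 dBi

28.89 dBi


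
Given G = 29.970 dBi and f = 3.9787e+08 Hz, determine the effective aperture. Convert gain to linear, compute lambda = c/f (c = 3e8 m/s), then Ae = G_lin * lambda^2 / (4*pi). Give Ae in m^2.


lambda = c / f = 3.0000e+08 / 3.9787e+08 = 0.7540151 m
G_linear = 10^(29.970/10) = 993.1160
Ae = G_linear * lambda^2 / (4*pi) = 993.1160 * 0.7540151^2 / (4*pi) = 44.93 m^2

44.93 m^2


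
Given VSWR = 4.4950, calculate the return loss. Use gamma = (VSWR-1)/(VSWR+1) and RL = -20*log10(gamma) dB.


gamma = (4.4950 - 1) / (4.4950 + 1) = 0.6360328
RL = -20 * log10(0.6360328) = 3.930 dB

3.930 dB


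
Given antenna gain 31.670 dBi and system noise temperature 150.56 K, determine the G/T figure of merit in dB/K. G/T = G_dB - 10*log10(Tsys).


G/T = 31.670 - 10*log10(150.56) = 31.670 - 21.77710 = 9.893 dB/K

9.893 dB/K


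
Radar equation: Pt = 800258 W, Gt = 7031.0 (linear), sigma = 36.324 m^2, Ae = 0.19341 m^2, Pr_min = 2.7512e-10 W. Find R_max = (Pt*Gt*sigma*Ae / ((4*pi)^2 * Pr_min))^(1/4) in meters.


R^4 = 800258*7031.0*36.324*0.19341 / ((4*pi)^2 * 2.7512e-10) = 9.098668e+17
R_max = 9.098668e+17^0.25 = 30885 m

30885 m


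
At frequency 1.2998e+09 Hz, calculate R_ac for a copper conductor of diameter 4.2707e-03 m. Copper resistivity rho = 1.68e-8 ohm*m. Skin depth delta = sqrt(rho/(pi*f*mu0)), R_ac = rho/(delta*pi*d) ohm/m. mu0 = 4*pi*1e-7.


delta = sqrt(1.68e-8 / (pi * 1.2998e+09 * 4*pi*1e-7)) = 1.809408e-06 m
R_ac = 1.68e-8 / (1.809408e-06 * pi * 4.2707e-03) = 0.6920 ohm/m

0.6920 ohm/m


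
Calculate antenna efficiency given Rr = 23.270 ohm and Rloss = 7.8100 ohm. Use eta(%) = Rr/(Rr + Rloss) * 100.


eta = 23.270 / (23.270 + 7.8100) * 100 = 74.87%

74.87%


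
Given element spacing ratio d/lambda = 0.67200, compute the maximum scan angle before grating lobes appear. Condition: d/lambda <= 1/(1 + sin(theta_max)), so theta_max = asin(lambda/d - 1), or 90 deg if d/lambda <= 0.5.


lambda/d - 1 = 1/0.67200 - 1 = 0.4880952
theta_max = asin(0.4880952) = 29.22 deg

29.22 deg


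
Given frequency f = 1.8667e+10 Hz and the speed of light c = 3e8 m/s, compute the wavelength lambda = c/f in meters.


lambda = c / f = 3.0000e+08 / 1.8667e+10 = 0.01607 m

0.01607 m


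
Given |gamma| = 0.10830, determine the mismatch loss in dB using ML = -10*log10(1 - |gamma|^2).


ML = -10 * log10(1 - 0.10830^2) = -10 * log10(0.98827111) = 0.05124 dB

0.05124 dB


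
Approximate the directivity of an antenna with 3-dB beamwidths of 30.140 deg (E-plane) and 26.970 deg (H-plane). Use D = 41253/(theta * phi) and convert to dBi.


D_linear = 41253 / (30.140 * 26.970) = 50.74945
D_dBi = 10 * log10(50.74945) = 17.05 dBi

17.05 dBi


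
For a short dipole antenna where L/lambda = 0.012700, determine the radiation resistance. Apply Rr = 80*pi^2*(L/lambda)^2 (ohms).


Rr = 80 * pi^2 * (0.012700)^2 = 80 * 9.869604 * 1.612900e-04 = 0.1273 ohm

0.1273 ohm


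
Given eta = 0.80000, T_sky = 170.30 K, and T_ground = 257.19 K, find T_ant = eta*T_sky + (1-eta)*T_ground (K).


T_ant = 0.80000 * 170.30 + (1 - 0.80000) * 257.19 = 187.7 K

187.7 K


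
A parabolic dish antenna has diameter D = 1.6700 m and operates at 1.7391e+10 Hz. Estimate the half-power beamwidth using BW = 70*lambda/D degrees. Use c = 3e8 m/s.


lambda = c / f = 3.0000e+08 / 1.7391e+10 = 0.01725030 m
BW = 70 * 0.01725030 / 1.6700 = 0.7231 deg

0.7231 deg


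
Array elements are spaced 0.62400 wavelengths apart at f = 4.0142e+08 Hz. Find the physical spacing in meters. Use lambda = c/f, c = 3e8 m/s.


lambda = c / f = 3.0000e+08 / 4.0142e+08 = 0.7473469 m
d = 0.62400 * 0.7473469 = 0.4663 m

0.4663 m


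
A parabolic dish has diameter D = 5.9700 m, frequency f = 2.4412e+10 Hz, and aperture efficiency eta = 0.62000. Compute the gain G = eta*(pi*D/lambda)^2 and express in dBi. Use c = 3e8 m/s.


lambda = c / f = 3.0000e+08 / 2.4412e+10 = 0.01228904 m
G_linear = 0.62000 * (pi * 5.9700 / 0.01228904)^2 = 1.444123e+06
G_dBi = 10 * log10(1.444123e+06) = 61.60 dBi

61.60 dBi


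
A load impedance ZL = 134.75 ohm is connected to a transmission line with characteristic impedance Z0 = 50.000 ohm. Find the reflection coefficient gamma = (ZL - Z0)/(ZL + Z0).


gamma = (134.75 - 50.000) / (134.75 + 50.000) = 0.4587

0.4587


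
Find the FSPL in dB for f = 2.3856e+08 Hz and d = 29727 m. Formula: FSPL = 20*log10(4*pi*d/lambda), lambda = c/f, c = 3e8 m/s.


lambda = c / f = 3.0000e+08 / 2.3856e+08 = 1.257545 m
FSPL = 20 * log10(4*pi*29727/1.257545) = 109.5 dB

109.5 dB


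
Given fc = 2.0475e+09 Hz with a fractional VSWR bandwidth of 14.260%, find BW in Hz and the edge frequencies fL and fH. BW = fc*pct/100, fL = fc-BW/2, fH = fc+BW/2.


BW = 2.0475e+09 * 14.260/100 = 2.919735e+08 Hz
fL = 2.0475e+09 - 2.919735e+08/2 = 1.902e+09 Hz
fH = 2.0475e+09 + 2.919735e+08/2 = 2.193e+09 Hz

BW=2.920e+08 Hz, fL=1.902e+09 Hz, fH=2.193e+09 Hz


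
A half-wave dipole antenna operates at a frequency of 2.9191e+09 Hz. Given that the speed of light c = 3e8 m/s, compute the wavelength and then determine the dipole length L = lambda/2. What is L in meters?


lambda = c / f = 3.0000e+08 / 2.9191e+09 = 0.1027714 m
L = lambda / 2 = 0.1027714 / 2 = 0.05139 m

0.05139 m


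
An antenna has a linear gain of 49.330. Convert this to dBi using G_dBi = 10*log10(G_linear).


G_dBi = 10 * log10(49.330) = 16.93 dBi

16.93 dBi


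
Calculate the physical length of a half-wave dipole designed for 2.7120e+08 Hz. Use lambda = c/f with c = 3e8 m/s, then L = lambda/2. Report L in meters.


lambda = c / f = 3.0000e+08 / 2.7120e+08 = 1.106195 m
L = lambda / 2 = 1.106195 / 2 = 0.5531 m

0.5531 m


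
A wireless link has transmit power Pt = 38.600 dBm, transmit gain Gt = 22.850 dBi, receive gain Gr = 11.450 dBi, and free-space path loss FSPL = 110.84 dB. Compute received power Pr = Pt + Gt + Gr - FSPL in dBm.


Pr = 38.600 + 22.850 + 11.450 - 110.84 = -37.94 dBm

-37.94 dBm


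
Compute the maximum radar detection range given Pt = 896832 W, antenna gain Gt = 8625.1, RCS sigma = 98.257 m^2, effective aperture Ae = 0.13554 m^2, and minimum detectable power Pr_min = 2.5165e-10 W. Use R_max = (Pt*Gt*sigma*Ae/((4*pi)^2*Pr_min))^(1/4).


R^4 = 896832*8625.1*98.257*0.13554 / ((4*pi)^2 * 2.5165e-10) = 2.592326e+18
R_max = 2.592326e+18^0.25 = 40126 m

40126 m


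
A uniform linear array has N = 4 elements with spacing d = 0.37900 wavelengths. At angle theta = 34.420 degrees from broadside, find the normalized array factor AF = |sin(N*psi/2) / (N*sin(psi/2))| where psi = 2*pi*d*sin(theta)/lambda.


psi = 2*pi*0.37900*sin(34.420 deg) = 1.346057 rad
AF = |sin(4*1.346057/2) / (4*sin(1.346057/2))| = 0.1743

0.1743


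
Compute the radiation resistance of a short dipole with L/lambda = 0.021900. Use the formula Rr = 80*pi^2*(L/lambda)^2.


Rr = 80 * pi^2 * (0.021900)^2 = 80 * 9.869604 * 4.796100e-04 = 0.3787 ohm

0.3787 ohm


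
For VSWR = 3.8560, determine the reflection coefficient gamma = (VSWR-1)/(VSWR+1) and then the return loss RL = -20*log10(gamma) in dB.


gamma = (3.8560 - 1) / (3.8560 + 1) = 0.5881384
RL = -20 * log10(0.5881384) = 4.610 dB

4.610 dB


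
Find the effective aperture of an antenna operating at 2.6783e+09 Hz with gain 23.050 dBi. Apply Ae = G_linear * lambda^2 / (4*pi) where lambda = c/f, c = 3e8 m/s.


lambda = c / f = 3.0000e+08 / 2.6783e+09 = 0.1120114 m
G_linear = 10^(23.050/10) = 201.8366
Ae = G_linear * lambda^2 / (4*pi) = 201.8366 * 0.1120114^2 / (4*pi) = 0.2015 m^2

0.2015 m^2


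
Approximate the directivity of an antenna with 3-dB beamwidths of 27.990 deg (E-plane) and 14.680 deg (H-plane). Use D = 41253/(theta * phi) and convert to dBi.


D_linear = 41253 / (27.990 * 14.680) = 100.3984
D_dBi = 10 * log10(100.3984) = 20.02 dBi

20.02 dBi


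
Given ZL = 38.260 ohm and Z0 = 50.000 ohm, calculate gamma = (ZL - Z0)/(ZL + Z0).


gamma = (38.260 - 50.000) / (38.260 + 50.000) = -0.1330

-0.1330


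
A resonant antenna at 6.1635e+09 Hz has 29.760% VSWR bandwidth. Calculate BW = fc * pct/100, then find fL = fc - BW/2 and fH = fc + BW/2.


BW = 6.1635e+09 * 29.760/100 = 1.834258e+09 Hz
fL = 6.1635e+09 - 1.834258e+09/2 = 5.246e+09 Hz
fH = 6.1635e+09 + 1.834258e+09/2 = 7.081e+09 Hz

BW=1.834e+09 Hz, fL=5.246e+09 Hz, fH=7.081e+09 Hz


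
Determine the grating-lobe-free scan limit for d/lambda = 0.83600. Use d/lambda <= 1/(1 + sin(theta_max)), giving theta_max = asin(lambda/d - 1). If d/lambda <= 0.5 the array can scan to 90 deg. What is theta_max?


lambda/d - 1 = 1/0.83600 - 1 = 0.1961722
theta_max = asin(0.1961722) = 11.31 deg

11.31 deg


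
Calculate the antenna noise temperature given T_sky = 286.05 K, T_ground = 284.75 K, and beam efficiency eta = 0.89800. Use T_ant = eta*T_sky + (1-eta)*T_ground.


T_ant = 0.89800 * 286.05 + (1 - 0.89800) * 284.75 = 285.9 K

285.9 K


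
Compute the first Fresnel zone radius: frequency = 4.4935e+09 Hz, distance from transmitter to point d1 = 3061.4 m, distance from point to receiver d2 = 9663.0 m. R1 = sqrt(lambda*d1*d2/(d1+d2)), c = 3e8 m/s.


lambda = c / f = 3.0000e+08 / 4.4935e+09 = 0.06676310 m
R1 = sqrt(0.06676310 * 3061.4 * 9663.0 / (3061.4 + 9663.0)) = 12.46 m

12.46 m


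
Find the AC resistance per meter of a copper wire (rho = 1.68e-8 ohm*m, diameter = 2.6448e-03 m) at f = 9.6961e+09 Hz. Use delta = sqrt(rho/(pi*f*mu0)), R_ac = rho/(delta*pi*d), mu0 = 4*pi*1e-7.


delta = sqrt(1.68e-8 / (pi * 9.6961e+09 * 4*pi*1e-7)) = 6.624853e-07 m
R_ac = 1.68e-8 / (6.624853e-07 * pi * 2.6448e-03) = 3.052 ohm/m

3.052 ohm/m


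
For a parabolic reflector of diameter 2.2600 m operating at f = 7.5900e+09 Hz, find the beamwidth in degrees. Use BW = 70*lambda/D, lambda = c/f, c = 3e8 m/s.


lambda = c / f = 3.0000e+08 / 7.5900e+09 = 0.03952569 m
BW = 70 * 0.03952569 / 2.2600 = 1.224 deg

1.224 deg


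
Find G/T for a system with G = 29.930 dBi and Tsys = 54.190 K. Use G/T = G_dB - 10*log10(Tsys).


G/T = 29.930 - 10*log10(54.190) = 29.930 - 17.33919 = 12.59 dB/K

12.59 dB/K


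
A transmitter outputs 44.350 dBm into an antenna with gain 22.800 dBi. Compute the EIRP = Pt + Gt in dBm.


EIRP = Pt + Gt = 44.350 + 22.800 = 67.15 dBm

67.15 dBm


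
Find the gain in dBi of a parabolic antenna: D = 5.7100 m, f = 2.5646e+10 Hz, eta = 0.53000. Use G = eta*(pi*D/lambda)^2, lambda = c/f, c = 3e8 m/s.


lambda = c / f = 3.0000e+08 / 2.5646e+10 = 0.01169773 m
G_linear = 0.53000 * (pi * 5.7100 / 0.01169773)^2 = 1.246363e+06
G_dBi = 10 * log10(1.246363e+06) = 60.96 dBi

60.96 dBi


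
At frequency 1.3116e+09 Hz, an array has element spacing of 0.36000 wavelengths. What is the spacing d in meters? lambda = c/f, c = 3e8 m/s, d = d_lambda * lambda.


lambda = c / f = 3.0000e+08 / 1.3116e+09 = 0.2287283 m
d = 0.36000 * 0.2287283 = 0.08234 m

0.08234 m


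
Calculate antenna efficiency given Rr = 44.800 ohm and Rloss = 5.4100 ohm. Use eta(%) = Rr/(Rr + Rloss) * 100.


eta = 44.800 / (44.800 + 5.4100) * 100 = 89.23%

89.23%


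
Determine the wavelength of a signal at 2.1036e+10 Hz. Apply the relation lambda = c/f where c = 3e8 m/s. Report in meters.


lambda = c / f = 3.0000e+08 / 2.1036e+10 = 0.01426 m

0.01426 m


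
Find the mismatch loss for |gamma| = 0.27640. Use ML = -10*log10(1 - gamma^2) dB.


ML = -10 * log10(1 - 0.27640^2) = -10 * log10(0.92360304) = 0.3451 dB

0.3451 dB


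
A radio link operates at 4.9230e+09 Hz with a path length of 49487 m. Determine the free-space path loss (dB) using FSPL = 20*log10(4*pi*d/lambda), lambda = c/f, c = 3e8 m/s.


lambda = c / f = 3.0000e+08 / 4.9230e+09 = 0.06093845 m
FSPL = 20 * log10(4*pi*49487/0.06093845) = 140.2 dB

140.2 dB


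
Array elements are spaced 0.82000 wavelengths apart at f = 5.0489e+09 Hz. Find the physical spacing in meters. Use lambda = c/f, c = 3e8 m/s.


lambda = c / f = 3.0000e+08 / 5.0489e+09 = 0.05941888 m
d = 0.82000 * 0.05941888 = 0.04872 m

0.04872 m


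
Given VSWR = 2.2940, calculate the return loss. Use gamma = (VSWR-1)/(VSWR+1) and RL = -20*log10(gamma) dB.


gamma = (2.2940 - 1) / (2.2940 + 1) = 0.3928355
RL = -20 * log10(0.3928355) = 8.116 dB

8.116 dB


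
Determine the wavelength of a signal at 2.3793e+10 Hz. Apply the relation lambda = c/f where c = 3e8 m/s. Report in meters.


lambda = c / f = 3.0000e+08 / 2.3793e+10 = 0.01261 m

0.01261 m


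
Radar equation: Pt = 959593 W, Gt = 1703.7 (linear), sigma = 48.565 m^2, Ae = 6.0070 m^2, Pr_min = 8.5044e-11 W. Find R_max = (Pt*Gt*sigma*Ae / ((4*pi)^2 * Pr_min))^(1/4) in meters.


R^4 = 959593*1703.7*48.565*6.0070 / ((4*pi)^2 * 8.5044e-11) = 3.551385e+19
R_max = 3.551385e+19^0.25 = 77197 m

77197 m


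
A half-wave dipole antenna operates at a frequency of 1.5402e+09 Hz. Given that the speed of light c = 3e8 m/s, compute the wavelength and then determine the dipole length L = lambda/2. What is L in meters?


lambda = c / f = 3.0000e+08 / 1.5402e+09 = 0.1947799 m
L = lambda / 2 = 0.1947799 / 2 = 0.09739 m

0.09739 m


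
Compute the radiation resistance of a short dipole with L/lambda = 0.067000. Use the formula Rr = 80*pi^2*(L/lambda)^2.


Rr = 80 * pi^2 * (0.067000)^2 = 80 * 9.869604 * 4.489000e-03 = 3.544 ohm

3.544 ohm


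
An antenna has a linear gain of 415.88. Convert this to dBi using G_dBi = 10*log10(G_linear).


G_dBi = 10 * log10(415.88) = 26.19 dBi

26.19 dBi


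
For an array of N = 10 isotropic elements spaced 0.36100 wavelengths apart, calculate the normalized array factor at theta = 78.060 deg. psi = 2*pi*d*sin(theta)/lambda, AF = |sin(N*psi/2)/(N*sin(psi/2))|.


psi = 2*pi*0.36100*sin(78.060 deg) = 2.219156 rad
AF = |sin(10*2.219156/2) / (10*sin(2.219156/2))| = 0.1111

0.1111


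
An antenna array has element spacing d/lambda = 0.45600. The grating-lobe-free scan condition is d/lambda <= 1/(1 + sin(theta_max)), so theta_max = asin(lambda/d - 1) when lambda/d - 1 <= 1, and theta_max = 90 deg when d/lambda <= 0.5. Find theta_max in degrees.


lambda/d - 1 = 1/0.45600 - 1 = 1.192982 >= 1
d/lambda <= 0.5, so the array can scan to endfire without grating lobes: theta_max = 90 deg

90 deg


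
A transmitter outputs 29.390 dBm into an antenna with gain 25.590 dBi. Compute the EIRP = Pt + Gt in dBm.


EIRP = Pt + Gt = 29.390 + 25.590 = 54.98 dBm

54.98 dBm


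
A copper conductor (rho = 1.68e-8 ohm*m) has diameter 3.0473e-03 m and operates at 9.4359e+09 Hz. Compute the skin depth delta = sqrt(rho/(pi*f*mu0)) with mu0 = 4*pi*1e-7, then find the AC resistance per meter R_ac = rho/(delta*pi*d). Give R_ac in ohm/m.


delta = sqrt(1.68e-8 / (pi * 9.4359e+09 * 4*pi*1e-7)) = 6.715574e-07 m
R_ac = 1.68e-8 / (6.715574e-07 * pi * 3.0473e-03) = 2.613 ohm/m

2.613 ohm/m


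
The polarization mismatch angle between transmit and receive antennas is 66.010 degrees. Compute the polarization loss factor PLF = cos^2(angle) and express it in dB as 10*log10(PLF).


PLF_linear = cos^2(66.010 deg) = 0.1653050
PLF_dB = 10 * log10(0.1653050) = -7.817 dB

-7.817 dB


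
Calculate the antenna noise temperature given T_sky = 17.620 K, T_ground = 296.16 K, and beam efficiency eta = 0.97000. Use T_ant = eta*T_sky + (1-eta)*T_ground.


T_ant = 0.97000 * 17.620 + (1 - 0.97000) * 296.16 = 25.98 K

25.98 K


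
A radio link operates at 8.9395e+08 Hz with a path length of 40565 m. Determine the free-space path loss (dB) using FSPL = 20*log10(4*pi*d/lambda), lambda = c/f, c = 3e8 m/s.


lambda = c / f = 3.0000e+08 / 8.9395e+08 = 0.3355892 m
FSPL = 20 * log10(4*pi*40565/0.3355892) = 123.6 dB

123.6 dB


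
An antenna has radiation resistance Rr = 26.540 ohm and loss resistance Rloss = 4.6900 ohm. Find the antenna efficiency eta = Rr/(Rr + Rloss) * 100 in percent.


eta = 26.540 / (26.540 + 4.6900) * 100 = 84.98%

84.98%


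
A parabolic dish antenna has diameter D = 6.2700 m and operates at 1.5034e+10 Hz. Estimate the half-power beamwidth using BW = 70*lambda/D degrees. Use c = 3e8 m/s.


lambda = c / f = 3.0000e+08 / 1.5034e+10 = 0.01995477 m
BW = 70 * 0.01995477 / 6.2700 = 0.2228 deg

0.2228 deg


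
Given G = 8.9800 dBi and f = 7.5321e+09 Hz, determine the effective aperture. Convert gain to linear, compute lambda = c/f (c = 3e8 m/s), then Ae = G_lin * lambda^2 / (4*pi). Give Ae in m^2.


lambda = c / f = 3.0000e+08 / 7.5321e+09 = 0.03982953 m
G_linear = 10^(8.9800/10) = 7.906786
Ae = G_linear * lambda^2 / (4*pi) = 7.906786 * 0.03982953^2 / (4*pi) = 9.982e-04 m^2

9.982e-04 m^2


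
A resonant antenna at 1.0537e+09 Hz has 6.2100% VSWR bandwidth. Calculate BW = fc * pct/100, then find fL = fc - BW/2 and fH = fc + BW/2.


BW = 1.0537e+09 * 6.2100/100 = 6.543477e+07 Hz
fL = 1.0537e+09 - 6.543477e+07/2 = 1.021e+09 Hz
fH = 1.0537e+09 + 6.543477e+07/2 = 1.086e+09 Hz

BW=6.543e+07 Hz, fL=1.021e+09 Hz, fH=1.086e+09 Hz


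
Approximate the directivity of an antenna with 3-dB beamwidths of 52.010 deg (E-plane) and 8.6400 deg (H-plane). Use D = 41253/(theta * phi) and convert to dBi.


D_linear = 41253 / (52.010 * 8.6400) = 91.80259
D_dBi = 10 * log10(91.80259) = 19.63 dBi

19.63 dBi


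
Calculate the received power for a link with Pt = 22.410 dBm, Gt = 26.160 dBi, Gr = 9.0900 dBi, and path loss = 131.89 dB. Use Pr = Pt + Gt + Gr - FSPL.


Pr = 22.410 + 26.160 + 9.0900 - 131.89 = -74.23 dBm

-74.23 dBm


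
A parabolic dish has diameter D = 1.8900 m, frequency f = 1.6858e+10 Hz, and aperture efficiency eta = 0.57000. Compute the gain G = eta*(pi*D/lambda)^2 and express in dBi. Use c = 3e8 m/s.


lambda = c / f = 3.0000e+08 / 1.6858e+10 = 0.01779571 m
G_linear = 0.57000 * (pi * 1.8900 / 0.01779571)^2 = 63455.25
G_dBi = 10 * log10(63455.25) = 48.02 dBi

48.02 dBi


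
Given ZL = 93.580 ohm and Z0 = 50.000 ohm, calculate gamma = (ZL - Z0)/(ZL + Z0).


gamma = (93.580 - 50.000) / (93.580 + 50.000) = 0.3035

0.3035


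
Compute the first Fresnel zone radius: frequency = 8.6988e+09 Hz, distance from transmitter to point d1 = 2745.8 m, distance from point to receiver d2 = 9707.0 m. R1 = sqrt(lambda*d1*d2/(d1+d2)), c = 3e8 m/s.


lambda = c / f = 3.0000e+08 / 8.6988e+09 = 0.03448752 m
R1 = sqrt(0.03448752 * 2745.8 * 9707.0 / (2745.8 + 9707.0)) = 8.592 m

8.592 m


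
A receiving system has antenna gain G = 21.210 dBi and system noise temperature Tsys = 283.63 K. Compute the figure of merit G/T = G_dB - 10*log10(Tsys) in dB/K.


G/T = 21.210 - 10*log10(283.63) = 21.210 - 24.52752 = -3.318 dB/K

-3.318 dB/K


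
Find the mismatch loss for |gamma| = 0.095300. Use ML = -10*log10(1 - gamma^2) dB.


ML = -10 * log10(1 - 0.095300^2) = -10 * log10(0.99091791) = 0.03962 dB

0.03962 dB


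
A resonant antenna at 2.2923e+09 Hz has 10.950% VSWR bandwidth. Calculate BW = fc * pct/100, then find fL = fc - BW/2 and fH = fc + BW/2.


BW = 2.2923e+09 * 10.950/100 = 2.510068e+08 Hz
fL = 2.2923e+09 - 2.510068e+08/2 = 2.167e+09 Hz
fH = 2.2923e+09 + 2.510068e+08/2 = 2.418e+09 Hz

BW=2.510e+08 Hz, fL=2.167e+09 Hz, fH=2.418e+09 Hz


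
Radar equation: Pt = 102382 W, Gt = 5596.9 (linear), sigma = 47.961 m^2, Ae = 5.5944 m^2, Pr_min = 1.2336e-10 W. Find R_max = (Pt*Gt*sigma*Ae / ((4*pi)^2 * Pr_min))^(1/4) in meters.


R^4 = 102382*5596.9*47.961*5.5944 / ((4*pi)^2 * 1.2336e-10) = 7.892577e+18
R_max = 7.892577e+18^0.25 = 53004 m

53004 m


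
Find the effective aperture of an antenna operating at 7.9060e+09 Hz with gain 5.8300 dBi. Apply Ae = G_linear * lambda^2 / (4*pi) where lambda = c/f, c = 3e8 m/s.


lambda = c / f = 3.0000e+08 / 7.9060e+09 = 0.03794586 m
G_linear = 10^(5.8300/10) = 3.828247
Ae = G_linear * lambda^2 / (4*pi) = 3.828247 * 0.03794586^2 / (4*pi) = 4.387e-04 m^2

4.387e-04 m^2


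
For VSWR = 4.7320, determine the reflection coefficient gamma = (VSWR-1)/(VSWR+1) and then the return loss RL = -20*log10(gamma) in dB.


gamma = (4.7320 - 1) / (4.7320 + 1) = 0.6510816
RL = -20 * log10(0.6510816) = 3.727 dB

3.727 dB


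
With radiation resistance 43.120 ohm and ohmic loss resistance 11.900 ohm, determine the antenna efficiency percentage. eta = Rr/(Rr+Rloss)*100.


eta = 43.120 / (43.120 + 11.900) * 100 = 78.37%

78.37%


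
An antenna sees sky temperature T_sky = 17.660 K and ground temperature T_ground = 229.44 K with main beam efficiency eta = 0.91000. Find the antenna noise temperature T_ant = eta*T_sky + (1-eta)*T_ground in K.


T_ant = 0.91000 * 17.660 + (1 - 0.91000) * 229.44 = 36.72 K

36.72 K


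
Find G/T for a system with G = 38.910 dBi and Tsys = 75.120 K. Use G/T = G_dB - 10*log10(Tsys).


G/T = 38.910 - 10*log10(75.120) = 38.910 - 18.75756 = 20.15 dB/K

20.15 dB/K


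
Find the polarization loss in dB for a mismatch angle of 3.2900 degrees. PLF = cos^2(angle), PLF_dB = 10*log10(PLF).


PLF_linear = cos^2(3.2900 deg) = 0.9967064
PLF_dB = 10 * log10(0.9967064) = -0.01433 dB

-0.01433 dB


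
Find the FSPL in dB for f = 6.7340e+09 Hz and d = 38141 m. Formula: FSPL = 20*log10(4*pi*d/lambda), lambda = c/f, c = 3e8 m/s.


lambda = c / f = 3.0000e+08 / 6.7340e+09 = 0.04455004 m
FSPL = 20 * log10(4*pi*38141/0.04455004) = 140.6 dB

140.6 dB


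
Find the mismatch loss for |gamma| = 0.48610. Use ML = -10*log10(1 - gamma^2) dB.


ML = -10 * log10(1 - 0.48610^2) = -10 * log10(0.76370679) = 1.171 dB

1.171 dB


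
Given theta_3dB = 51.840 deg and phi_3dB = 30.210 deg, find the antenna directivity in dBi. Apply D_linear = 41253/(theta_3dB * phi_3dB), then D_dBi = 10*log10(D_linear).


D_linear = 41253 / (51.840 * 30.210) = 26.34146
D_dBi = 10 * log10(26.34146) = 14.21 dBi

14.21 dBi


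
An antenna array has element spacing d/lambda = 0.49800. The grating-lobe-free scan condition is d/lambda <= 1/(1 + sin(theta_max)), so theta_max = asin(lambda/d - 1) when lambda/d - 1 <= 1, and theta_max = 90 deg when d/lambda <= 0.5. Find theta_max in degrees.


lambda/d - 1 = 1/0.49800 - 1 = 1.008032 >= 1
d/lambda <= 0.5, so the array can scan to endfire without grating lobes: theta_max = 90 deg

90 deg


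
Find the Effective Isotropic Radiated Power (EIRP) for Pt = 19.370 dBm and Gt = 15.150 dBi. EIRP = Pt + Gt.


EIRP = Pt + Gt = 19.370 + 15.150 = 34.52 dBm

34.52 dBm


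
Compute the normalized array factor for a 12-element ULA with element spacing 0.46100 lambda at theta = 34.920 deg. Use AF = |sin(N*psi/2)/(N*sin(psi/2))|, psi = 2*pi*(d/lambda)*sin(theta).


psi = 2*pi*0.46100*sin(34.920 deg) = 1.658077 rad
AF = |sin(12*1.658077/2) / (12*sin(1.658077/2))| = 0.05652

0.05652


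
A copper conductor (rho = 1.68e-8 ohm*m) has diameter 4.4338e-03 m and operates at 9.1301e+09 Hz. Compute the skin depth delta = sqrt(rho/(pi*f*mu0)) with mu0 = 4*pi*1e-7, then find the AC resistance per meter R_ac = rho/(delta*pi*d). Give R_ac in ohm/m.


delta = sqrt(1.68e-8 / (pi * 9.1301e+09 * 4*pi*1e-7)) = 6.827112e-07 m
R_ac = 1.68e-8 / (6.827112e-07 * pi * 4.4338e-03) = 1.767 ohm/m

1.767 ohm/m


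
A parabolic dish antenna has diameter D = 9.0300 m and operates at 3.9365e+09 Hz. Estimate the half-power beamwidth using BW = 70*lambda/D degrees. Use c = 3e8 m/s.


lambda = c / f = 3.0000e+08 / 3.9365e+09 = 0.07620983 m
BW = 70 * 0.07620983 / 9.0300 = 0.5908 deg

0.5908 deg


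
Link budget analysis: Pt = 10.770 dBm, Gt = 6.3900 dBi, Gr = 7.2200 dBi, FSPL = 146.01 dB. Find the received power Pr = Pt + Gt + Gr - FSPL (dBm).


Pr = 10.770 + 6.3900 + 7.2200 - 146.01 = -121.63 dBm

-121.63 dBm


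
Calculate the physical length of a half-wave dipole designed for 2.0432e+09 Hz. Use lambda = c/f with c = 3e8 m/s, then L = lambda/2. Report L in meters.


lambda = c / f = 3.0000e+08 / 2.0432e+09 = 0.1468285 m
L = lambda / 2 = 0.1468285 / 2 = 0.07341 m

0.07341 m


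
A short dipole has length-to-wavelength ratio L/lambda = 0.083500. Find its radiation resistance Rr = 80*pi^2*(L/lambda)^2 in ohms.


Rr = 80 * pi^2 * (0.083500)^2 = 80 * 9.869604 * 6.972250e-03 = 5.505 ohm

5.505 ohm


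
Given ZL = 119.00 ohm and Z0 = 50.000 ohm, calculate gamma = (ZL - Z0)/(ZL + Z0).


gamma = (119.00 - 50.000) / (119.00 + 50.000) = 0.4083

0.4083


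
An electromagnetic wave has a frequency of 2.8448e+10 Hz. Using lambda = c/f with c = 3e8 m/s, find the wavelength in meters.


lambda = c / f = 3.0000e+08 / 2.8448e+10 = 0.01055 m

0.01055 m


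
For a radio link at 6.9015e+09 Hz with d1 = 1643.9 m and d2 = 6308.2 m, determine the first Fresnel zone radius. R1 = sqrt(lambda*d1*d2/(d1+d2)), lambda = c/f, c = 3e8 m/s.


lambda = c / f = 3.0000e+08 / 6.9015e+09 = 0.04346881 m
R1 = sqrt(0.04346881 * 1643.9 * 6308.2 / (1643.9 + 6308.2)) = 7.529 m

7.529 m


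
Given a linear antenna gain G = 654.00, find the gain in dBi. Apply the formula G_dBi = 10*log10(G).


G_dBi = 10 * log10(654.00) = 28.16 dBi

28.16 dBi


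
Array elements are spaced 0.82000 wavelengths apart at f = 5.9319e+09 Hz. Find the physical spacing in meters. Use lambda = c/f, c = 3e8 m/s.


lambda = c / f = 3.0000e+08 / 5.9319e+09 = 0.05057402 m
d = 0.82000 * 0.05057402 = 0.04147 m

0.04147 m


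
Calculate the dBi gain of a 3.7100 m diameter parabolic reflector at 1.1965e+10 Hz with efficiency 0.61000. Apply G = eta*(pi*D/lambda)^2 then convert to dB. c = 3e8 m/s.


lambda = c / f = 3.0000e+08 / 1.1965e+10 = 0.02507313 m
G_linear = 0.61000 * (pi * 3.7100 / 0.02507313)^2 = 131813.6
G_dBi = 10 * log10(131813.6) = 51.20 dBi

51.20 dBi


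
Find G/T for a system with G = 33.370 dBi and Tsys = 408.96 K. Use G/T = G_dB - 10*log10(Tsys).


G/T = 33.370 - 10*log10(408.96) = 33.370 - 26.11681 = 7.253 dB/K

7.253 dB/K


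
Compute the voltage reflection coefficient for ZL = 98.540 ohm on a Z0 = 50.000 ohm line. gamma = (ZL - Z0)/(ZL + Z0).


gamma = (98.540 - 50.000) / (98.540 + 50.000) = 0.3268

0.3268


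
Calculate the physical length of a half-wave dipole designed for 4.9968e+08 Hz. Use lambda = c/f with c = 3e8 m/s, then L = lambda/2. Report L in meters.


lambda = c / f = 3.0000e+08 / 4.9968e+08 = 0.6003842 m
L = lambda / 2 = 0.6003842 / 2 = 0.3002 m

0.3002 m


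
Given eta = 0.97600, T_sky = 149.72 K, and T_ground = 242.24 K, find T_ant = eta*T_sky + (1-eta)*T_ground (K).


T_ant = 0.97600 * 149.72 + (1 - 0.97600) * 242.24 = 151.9 K

151.9 K


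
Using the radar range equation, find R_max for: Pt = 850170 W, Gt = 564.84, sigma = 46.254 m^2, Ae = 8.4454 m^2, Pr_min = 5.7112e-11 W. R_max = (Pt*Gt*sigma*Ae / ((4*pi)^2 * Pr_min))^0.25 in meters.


R^4 = 850170*564.84*46.254*8.4454 / ((4*pi)^2 * 5.7112e-11) = 2.079954e+19
R_max = 2.079954e+19^0.25 = 67533 m

67533 m


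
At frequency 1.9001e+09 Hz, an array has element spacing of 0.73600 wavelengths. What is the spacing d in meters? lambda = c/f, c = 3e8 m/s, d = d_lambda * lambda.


lambda = c / f = 3.0000e+08 / 1.9001e+09 = 0.1578864 m
d = 0.73600 * 0.1578864 = 0.1162 m

0.1162 m


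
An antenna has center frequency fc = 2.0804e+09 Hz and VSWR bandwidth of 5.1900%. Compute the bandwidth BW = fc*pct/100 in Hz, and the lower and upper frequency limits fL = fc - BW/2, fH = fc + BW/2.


BW = 2.0804e+09 * 5.1900/100 = 1.079728e+08 Hz
fL = 2.0804e+09 - 1.079728e+08/2 = 2.026e+09 Hz
fH = 2.0804e+09 + 1.079728e+08/2 = 2.134e+09 Hz

BW=1.080e+08 Hz, fL=2.026e+09 Hz, fH=2.134e+09 Hz


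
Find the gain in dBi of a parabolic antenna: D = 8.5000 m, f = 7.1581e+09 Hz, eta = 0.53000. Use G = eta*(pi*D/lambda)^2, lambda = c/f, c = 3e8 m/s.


lambda = c / f = 3.0000e+08 / 7.1581e+09 = 0.04191056 m
G_linear = 0.53000 * (pi * 8.5000 / 0.04191056)^2 = 215162.5
G_dBi = 10 * log10(215162.5) = 53.33 dBi

53.33 dBi


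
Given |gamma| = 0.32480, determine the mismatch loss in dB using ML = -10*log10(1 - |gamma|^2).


ML = -10 * log10(1 - 0.32480^2) = -10 * log10(0.89450496) = 0.4842 dB

0.4842 dB


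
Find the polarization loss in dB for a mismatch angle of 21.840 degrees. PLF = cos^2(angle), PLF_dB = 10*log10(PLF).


PLF_linear = cos^2(21.840 deg) = 0.8616041
PLF_dB = 10 * log10(0.8616041) = -0.6469 dB

-0.6469 dB


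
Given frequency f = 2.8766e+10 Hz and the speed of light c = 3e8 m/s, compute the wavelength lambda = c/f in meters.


lambda = c / f = 3.0000e+08 / 2.8766e+10 = 0.01043 m

0.01043 m


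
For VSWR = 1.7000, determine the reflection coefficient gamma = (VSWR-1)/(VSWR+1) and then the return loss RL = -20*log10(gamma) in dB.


gamma = (1.7000 - 1) / (1.7000 + 1) = 0.2592593
RL = -20 * log10(0.2592593) = 11.73 dB

11.73 dB


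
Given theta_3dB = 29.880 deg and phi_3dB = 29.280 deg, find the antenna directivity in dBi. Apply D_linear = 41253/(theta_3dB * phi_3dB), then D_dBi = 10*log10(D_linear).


D_linear = 41253 / (29.880 * 29.280) = 47.15241
D_dBi = 10 * log10(47.15241) = 16.74 dBi

16.74 dBi


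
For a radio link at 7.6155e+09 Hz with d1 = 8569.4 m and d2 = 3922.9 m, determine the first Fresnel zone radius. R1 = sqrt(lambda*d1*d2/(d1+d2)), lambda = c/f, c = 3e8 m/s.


lambda = c / f = 3.0000e+08 / 7.6155e+09 = 0.03939334 m
R1 = sqrt(0.03939334 * 8569.4 * 3922.9 / (8569.4 + 3922.9)) = 10.30 m

10.30 m


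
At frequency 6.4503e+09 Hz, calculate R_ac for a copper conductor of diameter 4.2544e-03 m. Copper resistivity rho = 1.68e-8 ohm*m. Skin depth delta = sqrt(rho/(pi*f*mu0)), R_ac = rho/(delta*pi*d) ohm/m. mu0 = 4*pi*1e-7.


delta = sqrt(1.68e-8 / (pi * 6.4503e+09 * 4*pi*1e-7)) = 8.122408e-07 m
R_ac = 1.68e-8 / (8.122408e-07 * pi * 4.2544e-03) = 1.548 ohm/m

1.548 ohm/m


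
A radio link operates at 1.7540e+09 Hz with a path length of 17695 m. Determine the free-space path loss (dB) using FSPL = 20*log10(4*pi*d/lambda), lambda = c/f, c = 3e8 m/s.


lambda = c / f = 3.0000e+08 / 1.7540e+09 = 0.1710376 m
FSPL = 20 * log10(4*pi*17695/0.1710376) = 122.3 dB

122.3 dB


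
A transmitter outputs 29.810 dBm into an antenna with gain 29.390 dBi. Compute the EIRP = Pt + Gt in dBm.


EIRP = Pt + Gt = 29.810 + 29.390 = 59.20 dBm

59.20 dBm


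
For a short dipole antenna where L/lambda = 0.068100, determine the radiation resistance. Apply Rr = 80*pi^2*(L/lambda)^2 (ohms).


Rr = 80 * pi^2 * (0.068100)^2 = 80 * 9.869604 * 4.637610e-03 = 3.662 ohm

3.662 ohm


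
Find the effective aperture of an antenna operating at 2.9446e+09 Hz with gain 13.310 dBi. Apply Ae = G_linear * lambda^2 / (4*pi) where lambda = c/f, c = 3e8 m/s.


lambda = c / f = 3.0000e+08 / 2.9446e+09 = 0.1018814 m
G_linear = 10^(13.310/10) = 21.42891
Ae = G_linear * lambda^2 / (4*pi) = 21.42891 * 0.1018814^2 / (4*pi) = 0.01770 m^2

0.01770 m^2


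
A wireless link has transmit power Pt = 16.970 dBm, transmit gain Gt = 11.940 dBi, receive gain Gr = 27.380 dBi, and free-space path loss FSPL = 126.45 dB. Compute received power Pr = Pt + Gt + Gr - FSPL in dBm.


Pr = 16.970 + 11.940 + 27.380 - 126.45 = -70.16 dBm

-70.16 dBm


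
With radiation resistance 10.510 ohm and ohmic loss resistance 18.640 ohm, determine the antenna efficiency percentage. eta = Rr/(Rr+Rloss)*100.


eta = 10.510 / (10.510 + 18.640) * 100 = 36.05%

36.05%


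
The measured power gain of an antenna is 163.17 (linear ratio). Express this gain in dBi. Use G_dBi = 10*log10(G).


G_dBi = 10 * log10(163.17) = 22.13 dBi

22.13 dBi


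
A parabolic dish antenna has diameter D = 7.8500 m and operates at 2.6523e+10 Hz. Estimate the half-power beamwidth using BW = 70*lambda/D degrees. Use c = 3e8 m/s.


lambda = c / f = 3.0000e+08 / 2.6523e+10 = 0.01131094 m
BW = 70 * 0.01131094 / 7.8500 = 0.1009 deg

0.1009 deg


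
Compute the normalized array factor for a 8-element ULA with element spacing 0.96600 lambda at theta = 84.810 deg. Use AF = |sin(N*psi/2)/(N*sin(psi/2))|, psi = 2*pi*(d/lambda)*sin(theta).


psi = 2*pi*0.96600*sin(84.810 deg) = 6.044673 rad
AF = |sin(8*6.044673/2) / (8*sin(6.044673/2))| = 0.8571

0.8571
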